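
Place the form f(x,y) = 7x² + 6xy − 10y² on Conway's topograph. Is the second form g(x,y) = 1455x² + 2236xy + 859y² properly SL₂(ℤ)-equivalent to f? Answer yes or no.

D₁ = 316, D₂ = 316
river cycle of f (length 6): (-10, 14, 3), (3, 16, -5), (-5, 14, 6), (6, 10, -9), (-9, 8, 7), (7, 6, -10)
river cycle of g (length 6): (7, 6, -10), (-10, 14, 3), (3, 16, -5), (-5, 14, 6), (6, 10, -9), (-9, 8, 7)
cycles coincide ⇒ equivalent

yes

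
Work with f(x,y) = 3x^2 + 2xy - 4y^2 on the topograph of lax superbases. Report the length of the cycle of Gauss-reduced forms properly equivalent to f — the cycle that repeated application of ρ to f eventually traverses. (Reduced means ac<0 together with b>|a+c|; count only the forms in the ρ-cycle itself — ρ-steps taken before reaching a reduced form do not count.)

D = 52, ⌊√D⌋ = 7
river: ρ → (-4,6,1)
river: ρ → (1,6,-4)
river: ρ → (-4,2,3)
river: ρ → (3,4,-3)
river: ρ → (-3,2,4)
river: ρ → (4,6,-1)
river: ρ → (-1,6,4)
river: ρ → (4,2,-3)
river: ρ → (-3,4,3)
river: ρ → (3,2,-4)
ρ-cycle length = 10 (tail of 0 descent steps not counted)

10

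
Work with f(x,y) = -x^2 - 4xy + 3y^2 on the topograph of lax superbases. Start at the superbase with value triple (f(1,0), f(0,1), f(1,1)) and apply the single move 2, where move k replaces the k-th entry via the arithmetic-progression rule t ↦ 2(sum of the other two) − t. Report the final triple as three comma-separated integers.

start (-1,3,-2) = (f(1,0),f(0,1),f(1,1))
replace slot 2: 2·((-1)+(-2)) − 3 = -9 → (-1,-9,-2)

-1,-9,-2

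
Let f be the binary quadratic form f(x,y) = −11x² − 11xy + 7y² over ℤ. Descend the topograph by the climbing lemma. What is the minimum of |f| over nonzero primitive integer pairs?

descent: ρ → (7,11,-11)  [lands on river]
river: ρ → (-11,11,7)
river: ρ → (7,17,-5)
river: ρ → (-5,13,13)
river: ρ → (13,13,-5)
river: ρ → (-5,17,7)
closes: descent 1, river 6
min |a| on river = 5

5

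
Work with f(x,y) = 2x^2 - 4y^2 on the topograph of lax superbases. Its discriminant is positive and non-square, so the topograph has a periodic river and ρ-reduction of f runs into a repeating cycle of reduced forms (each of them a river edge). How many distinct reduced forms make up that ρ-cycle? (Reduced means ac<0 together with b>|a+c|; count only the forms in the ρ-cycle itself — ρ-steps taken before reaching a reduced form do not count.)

D = 32, ⌊√D⌋ = 5
descent: ρ → (-4,0,2)
descent: ρ → (2,4,-2)  [lands on river]
river: ρ → (-2,4,2)
ρ-cycle length = 2 (tail of 2 descent steps not counted)

2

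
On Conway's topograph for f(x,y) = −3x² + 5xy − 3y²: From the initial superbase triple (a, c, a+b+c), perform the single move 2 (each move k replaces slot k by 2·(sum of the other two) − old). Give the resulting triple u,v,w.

start (-3,-3,-1) = (f(1,0),f(0,1),f(1,1))
replace slot 2: 2·((-3)+(-1)) − (-3) = -5 → (-3,-5,-1)

-3,-5,-1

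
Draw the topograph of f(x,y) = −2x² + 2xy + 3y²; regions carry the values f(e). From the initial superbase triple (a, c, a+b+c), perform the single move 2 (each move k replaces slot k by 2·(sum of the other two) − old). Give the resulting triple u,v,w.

start (-2,3,3) = (f(1,0),f(0,1),f(1,1))
replace slot 2: 2·((-2)+3) − 3 = -1 → (-2,-1,3)

-2,-1,3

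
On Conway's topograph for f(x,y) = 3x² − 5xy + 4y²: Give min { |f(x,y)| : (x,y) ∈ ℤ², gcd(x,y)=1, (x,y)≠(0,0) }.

translate: b→1 (≡-5 mod 6), so (3,-5,4)→(3,1,2)
flip: (3,1,2)→(2,-1,3)
reduced (well bottom): (2,-1,3) with a≤c, −a<b≤a
well minimum = a = 2

2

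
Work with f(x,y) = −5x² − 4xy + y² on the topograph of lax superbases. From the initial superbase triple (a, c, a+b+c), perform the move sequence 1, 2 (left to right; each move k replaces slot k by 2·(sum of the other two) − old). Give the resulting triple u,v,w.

start (-5,1,-8) = (f(1,0),f(0,1),f(1,1))
replace slot 1: 2·(1+(-8)) − (-5) = -9 → (-9,1,-8)
replace slot 2: 2·((-9)+(-8)) − 1 = -35 → (-9,-35,-8)

-9,-35,-8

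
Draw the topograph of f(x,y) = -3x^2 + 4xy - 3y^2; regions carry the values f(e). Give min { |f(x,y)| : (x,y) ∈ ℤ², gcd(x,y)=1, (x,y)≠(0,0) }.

translate: b→2 (≡-4 mod 6), so (3,-4,3)→(3,2,2)
flip: (3,2,2)→(2,-2,3)
translate: b→2 (≡-2 mod 4), so (2,-2,3)→(2,2,3)
reduced (well bottom): (2,2,3) with a≤c, −a<b≤a
well minimum |f| = |-2| = 2 (negative-definite)

2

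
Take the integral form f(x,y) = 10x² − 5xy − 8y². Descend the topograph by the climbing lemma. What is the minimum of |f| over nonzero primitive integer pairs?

descent: ρ → (-8,5,10)  [lands on river]
river: ρ → (10,15,-3)
river: ρ → (-3,15,10)
river: ρ → (10,5,-8)
river: ρ → (-8,11,7)
river: ρ → (7,17,-2)
river: ρ → (-2,15,15)
river: ρ → (15,15,-2)
river: ρ → (-2,17,7)
river: ρ → (7,11,-8)
closes: descent 1, river 10
min |a| on river = 2

2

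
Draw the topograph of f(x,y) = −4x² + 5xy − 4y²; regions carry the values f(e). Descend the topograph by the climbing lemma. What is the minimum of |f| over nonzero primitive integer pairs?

translate: b→3 (≡-5 mod 8), so (4,-5,4)→(4,3,3)
flip: (4,3,3)→(3,-3,4)
translate: b→3 (≡-3 mod 6), so (3,-3,4)→(3,3,4)
reduced (well bottom): (3,3,4) with a≤c, −a<b≤a
well minimum |f| = |-3| = 3 (negative-definite)

3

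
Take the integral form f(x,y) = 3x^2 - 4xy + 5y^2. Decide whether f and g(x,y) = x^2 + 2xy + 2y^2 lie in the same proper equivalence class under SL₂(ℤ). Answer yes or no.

D₁ = -44, D₂ = -4
discriminants differ ⇒ not SL₂(ℤ)-equivalent

no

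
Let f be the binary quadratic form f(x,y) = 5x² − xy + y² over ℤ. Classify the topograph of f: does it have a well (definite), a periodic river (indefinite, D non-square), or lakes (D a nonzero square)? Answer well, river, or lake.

D = b²−4ac = (-1)² − 4·5·1 = -19
D < 0 ⇒ definite ⇒ every region one sign ⇒ single well

well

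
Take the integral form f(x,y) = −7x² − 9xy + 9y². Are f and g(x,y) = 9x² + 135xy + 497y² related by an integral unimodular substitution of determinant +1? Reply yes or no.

D₁ = 333, D₂ = 333
river cycle of f (length 6): (9, 9, -7), (-7, 5, 11), (11, 17, -1), (-1, 17, 11), (11, 5, -7), (-7, 9, 9)
river cycle of g (length 6): (9, 9, -7), (-7, 5, 11), (11, 17, -1), (-1, 17, 11), (11, 5, -7), (-7, 9, 9)
cycles coincide ⇒ equivalent

yes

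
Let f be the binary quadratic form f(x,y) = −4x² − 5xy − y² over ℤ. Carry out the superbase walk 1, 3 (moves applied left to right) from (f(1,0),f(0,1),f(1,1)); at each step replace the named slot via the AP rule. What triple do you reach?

start (-4,-1,-10) = (f(1,0),f(0,1),f(1,1))
replace slot 1: 2·((-1)+(-10)) − (-4) = -18 → (-18,-1,-10)
replace slot 3: 2·((-18)+(-1)) − (-10) = -28 → (-18,-1,-28)

-18,-1,-28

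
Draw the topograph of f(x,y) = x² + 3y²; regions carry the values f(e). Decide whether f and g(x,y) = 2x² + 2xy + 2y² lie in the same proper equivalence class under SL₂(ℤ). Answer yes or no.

D₁ = -12, D₂ = -12
f: reduced (well bottom): (1,0,3) with a≤c, −a<b≤a
g: reduced (well bottom): (2,2,2) with a≤c, −a<b≤a
reduced forms (1, 0, 3) vs (2, 2, 2) ⇒ inequivalent

no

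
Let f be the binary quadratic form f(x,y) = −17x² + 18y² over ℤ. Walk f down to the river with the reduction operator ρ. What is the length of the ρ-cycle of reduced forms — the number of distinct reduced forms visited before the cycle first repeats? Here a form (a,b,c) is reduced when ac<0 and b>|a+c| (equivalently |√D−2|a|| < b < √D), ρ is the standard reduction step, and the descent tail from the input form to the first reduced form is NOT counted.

D = 1224, ⌊√D⌋ = 34
descent: ρ → (18,0,-17)
descent: ρ → (-17,34,1)  [lands on river]
river: ρ → (1,34,-17)
ρ-cycle length = 2 (tail of 2 descent steps not counted)

2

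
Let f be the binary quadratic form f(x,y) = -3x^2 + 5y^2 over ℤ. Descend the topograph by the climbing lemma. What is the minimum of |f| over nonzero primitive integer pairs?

descent: ρ → (5,0,-3)
descent: ρ → (-3,6,2)  [lands on river]
river: ρ → (2,6,-3)
closes: descent 2, river 2
min |a| on river = 2

2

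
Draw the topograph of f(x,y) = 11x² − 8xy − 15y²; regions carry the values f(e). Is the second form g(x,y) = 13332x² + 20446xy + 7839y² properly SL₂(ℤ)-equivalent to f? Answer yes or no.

D₁ = 724, D₂ = 724
river cycle of f (length 42): (-15, 8, 11), (11, 14, -12), (-12, 10, 13), (13, 16, -9), (-9, 20, 9), (9, 16, -13), (-13, 10, 12), (12, 14, -11), (-11, 8, 15), (15, 22, -4), … (32 more)
river cycle of g (length 42): (11, 14, -12), (-12, 10, 13), (13, 16, -9), (-9, 20, 9), (9, 16, -13), (-13, 10, 12), (12, 14, -11), (-11, 8, 15), (15, 22, -4), (-4, 26, 3), … (32 more)
cycles coincide ⇒ equivalent

yes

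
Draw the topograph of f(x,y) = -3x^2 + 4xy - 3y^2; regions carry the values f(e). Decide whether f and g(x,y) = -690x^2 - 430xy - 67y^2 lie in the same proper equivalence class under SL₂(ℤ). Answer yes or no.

D₁ = -20, D₂ = -20
f is negative-definite; reduce −f:
−f: translate: b→2 (≡-4 mod 6), so (3,-4,3)→(3,2,2)
−f: flip: (3,2,2)→(2,-2,3)
−f: translate: b→2 (≡-2 mod 4), so (2,-2,3)→(2,2,3)
−f: reduced (well bottom): (2,2,3) with a≤c, −a<b≤a
flip sign back: reduced form of f is (-2,-2,-3)
g is negative-definite; reduce −g:
−g: flip: (690,430,67)→(67,-430,690)
−g: translate: b→-28 (≡-430 mod 134), so (67,-430,690)→(67,-28,3)
−g: flip: (67,-28,3)→(3,28,67)
−g: translate: b→-2 (≡28 mod 6), so (3,28,67)→(3,-2,2)
−g: flip: (3,-2,2)→(2,2,3)
−g: reduced (well bottom): (2,2,3) with a≤c, −a<b≤a
flip sign back: reduced form of g is (-2,-2,-3)
reduced forms (-2, -2, -3) vs (-2, -2, -3) ⇒ equivalent

yes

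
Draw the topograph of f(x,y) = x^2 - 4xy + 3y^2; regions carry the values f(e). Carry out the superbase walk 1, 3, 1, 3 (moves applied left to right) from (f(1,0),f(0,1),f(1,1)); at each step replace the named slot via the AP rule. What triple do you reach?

start (1,3,0) = (f(1,0),f(0,1),f(1,1))
replace slot 1: 2·(3+0) − 1 = 5 → (5,3,0)
replace slot 3: 2·(5+3) − 0 = 16 → (5,3,16)
replace slot 1: 2·(3+16) − 5 = 33 → (33,3,16)
replace slot 3: 2·(33+3) − 16 = 56 → (33,3,56)

33,3,56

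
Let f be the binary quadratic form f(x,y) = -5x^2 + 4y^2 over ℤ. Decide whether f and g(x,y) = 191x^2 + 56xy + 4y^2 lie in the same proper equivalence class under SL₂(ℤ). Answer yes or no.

D₁ = 80, D₂ = 80
river cycle of f (length 2): (4, 8, -1), (-1, 8, 4)
river cycle of g (length 2): (4, 8, -1), (-1, 8, 4)
cycles coincide ⇒ equivalent

yes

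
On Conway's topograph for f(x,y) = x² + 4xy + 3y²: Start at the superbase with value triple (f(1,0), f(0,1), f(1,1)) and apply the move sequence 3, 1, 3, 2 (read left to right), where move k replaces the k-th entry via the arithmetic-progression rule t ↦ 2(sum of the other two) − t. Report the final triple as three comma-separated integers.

start (1,3,8) = (f(1,0),f(0,1),f(1,1))
replace slot 3: 2·(1+3) − 8 = 0 → (1,3,0)
replace slot 1: 2·(3+0) − 1 = 5 → (5,3,0)
replace slot 3: 2·(5+3) − 0 = 16 → (5,3,16)
replace slot 2: 2·(5+16) − 3 = 39 → (5,39,16)

5,39,16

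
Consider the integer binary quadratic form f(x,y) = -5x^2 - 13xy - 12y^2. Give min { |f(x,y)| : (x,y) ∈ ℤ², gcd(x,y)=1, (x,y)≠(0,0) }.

translate: b→3 (≡13 mod 10), so (5,13,12)→(5,3,4)
flip: (5,3,4)→(4,-3,5)
reduced (well bottom): (4,-3,5) with a≤c, −a<b≤a
well minimum |f| = |-4| = 4 (negative-definite)

4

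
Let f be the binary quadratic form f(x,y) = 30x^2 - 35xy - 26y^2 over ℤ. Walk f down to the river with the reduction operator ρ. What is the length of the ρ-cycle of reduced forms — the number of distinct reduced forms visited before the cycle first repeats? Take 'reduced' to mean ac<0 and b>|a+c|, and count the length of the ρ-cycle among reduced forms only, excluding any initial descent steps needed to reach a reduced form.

D = 4345, ⌊√D⌋ = 65
descent: ρ → (-26,35,30)  [lands on river]
river: ρ → (30,25,-31)
river: ρ → (-31,37,24)
river: ρ → (24,59,-9)
river: ρ → (-9,49,54)
river: ρ → (54,59,-4)
river: ρ → (-4,61,39)
river: ρ → (39,17,-26)
ρ-cycle length = 8 (tail of 1 descent step not counted)

8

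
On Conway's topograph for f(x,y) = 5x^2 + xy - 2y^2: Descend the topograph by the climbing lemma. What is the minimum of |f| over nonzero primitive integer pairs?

descent: ρ → (-2,3,4)  [lands on river]
river: ρ → (4,5,-1)
river: ρ → (-1,5,4)
river: ρ → (4,3,-2)
river: ρ → (-2,5,2)
river: ρ → (2,3,-4)
river: ρ → (-4,5,1)
river: ρ → (1,5,-4)
river: ρ → (-4,3,2)
river: ρ → (2,5,-2)
closes: descent 1, river 10
min |a| on river = 1

1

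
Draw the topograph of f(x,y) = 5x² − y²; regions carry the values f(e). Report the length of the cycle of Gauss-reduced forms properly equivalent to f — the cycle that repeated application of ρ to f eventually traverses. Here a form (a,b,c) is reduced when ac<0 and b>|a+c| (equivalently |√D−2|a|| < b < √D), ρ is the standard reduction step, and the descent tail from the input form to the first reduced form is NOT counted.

D = 20, ⌊√D⌋ = 4
descent: ρ → (-1,4,1)  [lands on river]
river: ρ → (1,4,-1)
ρ-cycle length = 2 (tail of 1 descent step not counted)

2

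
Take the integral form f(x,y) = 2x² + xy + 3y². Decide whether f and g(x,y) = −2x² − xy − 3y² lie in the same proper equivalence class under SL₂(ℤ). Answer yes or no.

D₁ = -23, D₂ = -23
f: reduced (well bottom): (2,1,3) with a≤c, −a<b≤a
g is negative-definite; reduce −g:
−g: reduced (well bottom): (2,1,3) with a≤c, −a<b≤a
flip sign back: reduced form of g is (-2,-1,-3)
reduced forms (2, 1, 3) vs (-2, -1, -3) ⇒ inequivalent

no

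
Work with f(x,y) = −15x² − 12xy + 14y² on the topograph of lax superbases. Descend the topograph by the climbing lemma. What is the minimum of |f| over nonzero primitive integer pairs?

descent: ρ → (14,12,-15)  [lands on river]
river: ρ → (-15,18,11)
river: ρ → (11,26,-7)
river: ρ → (-7,30,3)
river: ρ → (3,30,-7)
river: ρ → (-7,26,11)
river: ρ → (11,18,-15)
river: ρ → (-15,12,14)
river: ρ → (14,16,-13)
river: ρ → (-13,10,17)
river: ρ → (17,24,-6)
river: ρ → (-6,24,17)
river: ρ → (17,10,-13)
river: ρ → (-13,16,14)
closes: descent 1, river 14
min |a| on river = 3

3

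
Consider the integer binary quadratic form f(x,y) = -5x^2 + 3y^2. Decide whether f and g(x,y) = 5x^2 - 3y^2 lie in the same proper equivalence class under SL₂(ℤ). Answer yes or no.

D₁ = 60, D₂ = 60
river cycle of f (length 2): (3, 6, -2), (-2, 6, 3)
river cycle of g (length 2): (-3, 6, 2), (2, 6, -3)
cycles differ ⇒ inequivalent

no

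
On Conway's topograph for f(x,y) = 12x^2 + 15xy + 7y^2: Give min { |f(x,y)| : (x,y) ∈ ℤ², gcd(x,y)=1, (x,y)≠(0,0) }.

translate: b→-9 (≡15 mod 24), so (12,15,7)→(12,-9,4)
flip: (12,-9,4)→(4,9,12)
translate: b→1 (≡9 mod 8), so (4,9,12)→(4,1,7)
reduced (well bottom): (4,1,7) with a≤c, −a<b≤a
well minimum = a = 4

4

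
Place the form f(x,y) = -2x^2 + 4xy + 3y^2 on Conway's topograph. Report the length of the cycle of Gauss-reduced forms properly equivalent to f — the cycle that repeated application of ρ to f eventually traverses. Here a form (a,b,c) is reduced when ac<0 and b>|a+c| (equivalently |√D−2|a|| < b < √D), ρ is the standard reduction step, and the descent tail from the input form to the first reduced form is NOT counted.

D = 40, ⌊√D⌋ = 6
river: ρ → (3,2,-3)
river: ρ → (-3,4,2)
river: ρ → (2,4,-3)
river: ρ → (-3,2,3)
river: ρ → (3,4,-2)
river: ρ → (-2,4,3)
ρ-cycle length = 6 (tail of 0 descent steps not counted)

6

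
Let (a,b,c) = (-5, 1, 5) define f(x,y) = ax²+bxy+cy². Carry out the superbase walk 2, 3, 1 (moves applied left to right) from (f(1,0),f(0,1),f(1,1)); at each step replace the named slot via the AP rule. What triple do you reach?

start (-5,5,1) = (f(1,0),f(0,1),f(1,1))
replace slot 2: 2·((-5)+1) − 5 = -13 → (-5,-13,1)
replace slot 3: 2·((-5)+(-13)) − 1 = -37 → (-5,-13,-37)
replace slot 1: 2·((-13)+(-37)) − (-5) = -95 → (-95,-13,-37)

-95,-13,-37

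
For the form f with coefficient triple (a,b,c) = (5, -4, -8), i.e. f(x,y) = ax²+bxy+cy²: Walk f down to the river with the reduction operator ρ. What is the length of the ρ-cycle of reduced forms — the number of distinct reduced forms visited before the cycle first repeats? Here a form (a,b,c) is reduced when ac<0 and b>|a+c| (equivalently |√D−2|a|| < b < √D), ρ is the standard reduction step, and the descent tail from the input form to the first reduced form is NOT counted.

D = 176, ⌊√D⌋ = 13
descent: ρ → (-8,4,5)  [lands on river]
river: ρ → (5,6,-7)
river: ρ → (-7,8,4)
river: ρ → (4,8,-7)
river: ρ → (-7,6,5)
river: ρ → (5,4,-8)
river: ρ → (-8,12,1)
river: ρ → (1,12,-8)
ρ-cycle length = 8 (tail of 1 descent step not counted)

8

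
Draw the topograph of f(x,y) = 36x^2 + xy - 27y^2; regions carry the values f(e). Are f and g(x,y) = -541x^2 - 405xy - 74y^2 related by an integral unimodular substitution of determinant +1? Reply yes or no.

D₁ = 3889, D₂ = 3889
river cycle of f (length 58): (-27, 53, 10), (10, 47, -42), (-42, 37, 15), (15, 53, -18), (-18, 55, 12), (12, 41, -46), (-46, 51, 7), (7, 61, -6), (-6, 59, 17), (17, 43, -30), … (48 more)
river cycle of g (length 58): (8, 55, -27), (-27, 53, 10), (10, 47, -42), (-42, 37, 15), (15, 53, -18), (-18, 55, 12), (12, 41, -46), (-46, 51, 7), (7, 61, -6), (-6, 59, 17), … (48 more)
cycles coincide ⇒ equivalent

yes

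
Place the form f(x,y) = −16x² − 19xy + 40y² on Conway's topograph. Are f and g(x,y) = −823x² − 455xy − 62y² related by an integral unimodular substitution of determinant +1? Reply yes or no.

D₁ = 2921, D₂ = 2921
river cycle of f (length 46): (-16, 45, 14), (14, 39, -25), (-25, 11, 28), (28, 45, -8), (-8, 51, 10), (10, 49, -13), (-13, 29, 40), (40, 51, -2), (-2, 53, 14), (14, 31, -35), … (36 more)
river cycle of g (length 46): (5, 51, -16), (-16, 45, 14), (14, 39, -25), (-25, 11, 28), (28, 45, -8), (-8, 51, 10), (10, 49, -13), (-13, 29, 40), (40, 51, -2), (-2, 53, 14), … (36 more)
cycles coincide ⇒ equivalent

yes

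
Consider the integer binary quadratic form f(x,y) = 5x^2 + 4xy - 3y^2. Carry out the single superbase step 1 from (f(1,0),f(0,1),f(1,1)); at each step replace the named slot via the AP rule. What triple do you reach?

start (5,-3,6) = (f(1,0),f(0,1),f(1,1))
replace slot 1: 2·((-3)+6) − 5 = 1 → (1,-3,6)

1,-3,6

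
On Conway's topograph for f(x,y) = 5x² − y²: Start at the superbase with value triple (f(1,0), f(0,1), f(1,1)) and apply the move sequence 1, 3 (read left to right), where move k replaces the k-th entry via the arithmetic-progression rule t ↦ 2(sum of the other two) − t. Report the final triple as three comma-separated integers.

start (5,-1,4) = (f(1,0),f(0,1),f(1,1))
replace slot 1: 2·((-1)+4) − 5 = 1 → (1,-1,4)
replace slot 3: 2·(1+(-1)) − 4 = -4 → (1,-1,-4)

1,-1,-4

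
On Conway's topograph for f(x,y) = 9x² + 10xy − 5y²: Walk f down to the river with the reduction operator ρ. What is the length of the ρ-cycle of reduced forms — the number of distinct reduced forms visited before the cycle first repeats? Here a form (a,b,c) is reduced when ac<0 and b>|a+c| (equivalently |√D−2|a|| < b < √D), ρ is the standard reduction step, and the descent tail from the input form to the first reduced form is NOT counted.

D = 280, ⌊√D⌋ = 16
river: ρ → (-5,10,9)
river: ρ → (9,8,-6)
river: ρ → (-6,16,1)
river: ρ → (1,16,-6)
river: ρ → (-6,8,9)
river: ρ → (9,10,-5)
ρ-cycle length = 6 (tail of 0 descent steps not counted)

6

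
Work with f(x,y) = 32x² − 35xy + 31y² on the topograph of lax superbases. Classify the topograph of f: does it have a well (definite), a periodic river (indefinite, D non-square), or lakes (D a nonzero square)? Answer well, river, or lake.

D = b²−4ac = (-35)² − 4·32·31 = -2743
D < 0 ⇒ definite ⇒ every region one sign ⇒ single well

well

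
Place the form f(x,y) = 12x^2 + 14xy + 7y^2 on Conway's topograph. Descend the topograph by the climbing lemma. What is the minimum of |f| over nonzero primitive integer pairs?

translate: b→-10 (≡14 mod 24), so (12,14,7)→(12,-10,5)
flip: (12,-10,5)→(5,10,12)
translate: b→0 (≡10 mod 10), so (5,10,12)→(5,0,7)
reduced (well bottom): (5,0,7) with a≤c, −a<b≤a
well minimum = a = 5

5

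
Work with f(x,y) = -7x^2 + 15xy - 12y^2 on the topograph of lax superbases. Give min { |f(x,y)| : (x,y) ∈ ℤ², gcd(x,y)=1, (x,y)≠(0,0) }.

translate: b→-1 (≡-15 mod 14), so (7,-15,12)→(7,-1,4)
flip: (7,-1,4)→(4,1,7)
reduced (well bottom): (4,1,7) with a≤c, −a<b≤a
well minimum |f| = |-4| = 4 (negative-definite)

4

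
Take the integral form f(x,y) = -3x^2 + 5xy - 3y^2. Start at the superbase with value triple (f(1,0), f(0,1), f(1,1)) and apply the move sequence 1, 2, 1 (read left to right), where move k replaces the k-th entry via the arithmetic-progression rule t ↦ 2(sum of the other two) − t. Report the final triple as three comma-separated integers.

start (-3,-3,-1) = (f(1,0),f(0,1),f(1,1))
replace slot 1: 2·((-3)+(-1)) − (-3) = -5 → (-5,-3,-1)
replace slot 2: 2·((-5)+(-1)) − (-3) = -9 → (-5,-9,-1)
replace slot 1: 2·((-9)+(-1)) − (-5) = -15 → (-15,-9,-1)

-15,-9,-1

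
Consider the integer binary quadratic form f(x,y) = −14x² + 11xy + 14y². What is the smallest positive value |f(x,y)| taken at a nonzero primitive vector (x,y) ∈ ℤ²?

river: ρ → (14,17,-11)
river: ρ → (-11,27,4)
river: ρ → (4,29,-4)
river: ρ → (-4,27,11)
river: ρ → (11,17,-14)
river: ρ → (-14,11,14)
closes: descent 0, river 6
min |a| on river = 4

4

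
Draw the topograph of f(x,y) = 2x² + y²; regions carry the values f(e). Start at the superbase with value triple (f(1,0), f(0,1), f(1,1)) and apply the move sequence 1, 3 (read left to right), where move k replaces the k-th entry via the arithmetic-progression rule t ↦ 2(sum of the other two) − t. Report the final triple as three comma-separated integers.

start (2,1,3) = (f(1,0),f(0,1),f(1,1))
replace slot 1: 2·(1+3) − 2 = 6 → (6,1,3)
replace slot 3: 2·(6+1) − 3 = 11 → (6,1,11)

6,1,11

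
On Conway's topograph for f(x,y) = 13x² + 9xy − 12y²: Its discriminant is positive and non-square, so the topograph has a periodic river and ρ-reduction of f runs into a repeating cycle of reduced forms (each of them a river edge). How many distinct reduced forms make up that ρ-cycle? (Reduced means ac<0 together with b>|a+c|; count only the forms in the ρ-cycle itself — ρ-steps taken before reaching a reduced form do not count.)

D = 705, ⌊√D⌋ = 26
river: ρ → (-12,15,10)
river: ρ → (10,25,-2)
river: ρ → (-2,23,22)
river: ρ → (22,21,-3)
river: ρ → (-3,21,22)
river: ρ → (22,23,-2)
river: ρ → (-2,25,10)
river: ρ → (10,15,-12)
river: ρ → (-12,9,13)
river: ρ → (13,17,-8)
river: ρ → (-8,15,15)
river: ρ → (15,15,-8)
river: ρ → (-8,17,13)
river: ρ → (13,9,-12)
ρ-cycle length = 14 (tail of 0 descent steps not counted)

14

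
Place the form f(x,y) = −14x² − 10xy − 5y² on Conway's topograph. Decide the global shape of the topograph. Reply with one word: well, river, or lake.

D = b²−4ac = (-10)² − 4·(-14)·(-5) = -180
D < 0 ⇒ definite ⇒ every region one sign ⇒ single well

well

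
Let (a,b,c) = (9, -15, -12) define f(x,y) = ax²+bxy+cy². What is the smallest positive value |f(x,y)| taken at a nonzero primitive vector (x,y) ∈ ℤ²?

descent: ρ → (-12,15,9)  [lands on river]
river: ρ → (9,21,-6)
river: ρ → (-6,15,18)
river: ρ → (18,21,-3)
river: ρ → (-3,21,18)
river: ρ → (18,15,-6)
river: ρ → (-6,21,9)
river: ρ → (9,15,-12)
river: ρ → (-12,9,12)
river: ρ → (12,15,-9)
river: ρ → (-9,21,6)
river: ρ → (6,15,-18)
river: ρ → (-18,21,3)
river: ρ → (3,21,-18)
river: ρ → (-18,15,6)
river: ρ → (6,21,-9)
river: ρ → (-9,15,12)
river: ρ → (12,9,-12)
closes: descent 1, river 18
min |a| on river = 3

3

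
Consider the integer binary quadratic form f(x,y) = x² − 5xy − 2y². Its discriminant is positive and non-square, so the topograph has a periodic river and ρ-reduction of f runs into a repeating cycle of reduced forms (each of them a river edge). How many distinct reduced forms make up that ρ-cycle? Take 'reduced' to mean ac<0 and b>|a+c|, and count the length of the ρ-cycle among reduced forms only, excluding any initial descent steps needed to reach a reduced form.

D = 33, ⌊√D⌋ = 5
descent: ρ → (-2,5,1)  [lands on river]
river: ρ → (1,5,-2)
river: ρ → (-2,3,3)
river: ρ → (3,3,-2)
ρ-cycle length = 4 (tail of 1 descent step not counted)

4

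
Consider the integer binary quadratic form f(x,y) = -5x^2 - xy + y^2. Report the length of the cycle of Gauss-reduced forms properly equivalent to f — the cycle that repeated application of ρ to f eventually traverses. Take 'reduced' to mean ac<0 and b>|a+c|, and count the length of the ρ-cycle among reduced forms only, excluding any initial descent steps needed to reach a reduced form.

D = 21, ⌊√D⌋ = 4
descent: ρ → (1,3,-3)  [lands on river]
river: ρ → (-3,3,1)
ρ-cycle length = 2 (tail of 1 descent step not counted)

2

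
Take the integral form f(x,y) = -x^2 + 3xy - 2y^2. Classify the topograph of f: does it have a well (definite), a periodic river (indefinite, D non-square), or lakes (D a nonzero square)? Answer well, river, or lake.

D = b²−4ac = 3² − 4·(-1)·(-2) = 1
D = 1² is a perfect square ⇒ form factors over ℤ ⇒ lakes

lake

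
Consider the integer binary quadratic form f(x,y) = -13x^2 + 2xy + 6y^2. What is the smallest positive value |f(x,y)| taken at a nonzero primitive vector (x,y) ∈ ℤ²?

descent: ρ → (6,10,-9)  [lands on river]
river: ρ → (-9,8,7)
river: ρ → (7,6,-10)
river: ρ → (-10,14,3)
river: ρ → (3,16,-5)
river: ρ → (-5,14,6)
closes: descent 1, river 6
min |a| on river = 3

3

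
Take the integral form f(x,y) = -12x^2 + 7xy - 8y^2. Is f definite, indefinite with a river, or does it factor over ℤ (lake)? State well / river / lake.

D = b²−4ac = 7² − 4·(-12)·(-8) = -335
D < 0 ⇒ definite ⇒ every region one sign ⇒ single well

well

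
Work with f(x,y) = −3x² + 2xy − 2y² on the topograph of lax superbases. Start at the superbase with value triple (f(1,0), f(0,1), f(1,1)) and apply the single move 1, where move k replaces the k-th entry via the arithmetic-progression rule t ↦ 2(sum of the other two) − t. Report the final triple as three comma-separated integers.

start (-3,-2,-3) = (f(1,0),f(0,1),f(1,1))
replace slot 1: 2·((-2)+(-3)) − (-3) = -7 → (-7,-2,-3)

-7,-2,-3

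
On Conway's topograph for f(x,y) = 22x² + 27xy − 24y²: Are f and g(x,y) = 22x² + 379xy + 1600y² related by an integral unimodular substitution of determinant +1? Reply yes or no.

D₁ = 2841, D₂ = 2841
river cycle of f (length 52): (-24, 21, 25), (25, 29, -20), (-20, 51, 3), (3, 51, -20), (-20, 29, 25), (25, 21, -24), (-24, 27, 22), (22, 17, -29), (-29, 41, 10), (10, 39, -33), … (42 more)
river cycle of g (length 52): (22, 27, -24), (-24, 21, 25), (25, 29, -20), (-20, 51, 3), (3, 51, -20), (-20, 29, 25), (25, 21, -24), (-24, 27, 22), (22, 17, -29), (-29, 41, 10), … (42 more)
cycles coincide ⇒ equivalent

yes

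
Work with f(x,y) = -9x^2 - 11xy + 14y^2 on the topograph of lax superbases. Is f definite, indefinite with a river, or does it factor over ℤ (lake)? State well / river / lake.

D = b²−4ac = (-11)² − 4·(-9)·14 = 625
D = 25² is a perfect square ⇒ form factors over ℤ ⇒ lakes

lake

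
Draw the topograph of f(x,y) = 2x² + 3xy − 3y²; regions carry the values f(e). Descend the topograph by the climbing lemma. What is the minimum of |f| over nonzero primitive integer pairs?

river: ρ → (-3,3,2)
river: ρ → (2,5,-1)
river: ρ → (-1,5,2)
river: ρ → (2,3,-3)
closes: descent 0, river 4
min |a| on river = 1

1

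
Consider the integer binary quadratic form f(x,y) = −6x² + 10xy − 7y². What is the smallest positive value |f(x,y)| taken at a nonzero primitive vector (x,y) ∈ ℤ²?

translate: b→2 (≡-10 mod 12), so (6,-10,7)→(6,2,3)
flip: (6,2,3)→(3,-2,6)
reduced (well bottom): (3,-2,6) with a≤c, −a<b≤a
well minimum |f| = |-3| = 3 (negative-definite)

3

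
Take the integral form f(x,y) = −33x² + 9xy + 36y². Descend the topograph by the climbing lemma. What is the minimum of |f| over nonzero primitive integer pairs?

river: ρ → (36,63,-6)
river: ρ → (-6,69,3)
river: ρ → (3,69,-6)
river: ρ → (-6,63,36)
river: ρ → (36,9,-33)
river: ρ → (-33,57,12)
river: ρ → (12,63,-18)
river: ρ → (-18,45,39)
river: ρ → (39,33,-24)
river: ρ → (-24,63,9)
river: ρ → (9,63,-24)
river: ρ → (-24,33,39)
river: ρ → (39,45,-18)
river: ρ → (-18,63,12)
river: ρ → (12,57,-33)
river: ρ → (-33,9,36)
closes: descent 0, river 16
min |a| on river = 3

3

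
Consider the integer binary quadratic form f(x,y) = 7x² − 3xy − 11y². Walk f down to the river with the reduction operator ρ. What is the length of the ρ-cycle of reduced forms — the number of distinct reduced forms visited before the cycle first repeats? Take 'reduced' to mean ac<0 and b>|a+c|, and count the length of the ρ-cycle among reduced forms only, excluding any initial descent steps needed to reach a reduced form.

D = 317, ⌊√D⌋ = 17
descent: ρ → (-11,3,7)
descent: ρ → (7,11,-7)  [lands on river]
river: ρ → (-7,17,1)
river: ρ → (1,17,-7)
river: ρ → (-7,11,7)
river: ρ → (7,17,-1)
river: ρ → (-1,17,7)
ρ-cycle length = 6 (tail of 2 descent steps not counted)

6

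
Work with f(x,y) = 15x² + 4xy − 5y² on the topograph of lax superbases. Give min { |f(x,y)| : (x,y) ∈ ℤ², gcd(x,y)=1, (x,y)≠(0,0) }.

descent: ρ → (-5,16,3)  [lands on river]
river: ρ → (3,14,-10)
river: ρ → (-10,6,7)
river: ρ → (7,8,-9)
river: ρ → (-9,10,6)
river: ρ → (6,14,-5)
closes: descent 1, river 6
min |a| on river = 3

3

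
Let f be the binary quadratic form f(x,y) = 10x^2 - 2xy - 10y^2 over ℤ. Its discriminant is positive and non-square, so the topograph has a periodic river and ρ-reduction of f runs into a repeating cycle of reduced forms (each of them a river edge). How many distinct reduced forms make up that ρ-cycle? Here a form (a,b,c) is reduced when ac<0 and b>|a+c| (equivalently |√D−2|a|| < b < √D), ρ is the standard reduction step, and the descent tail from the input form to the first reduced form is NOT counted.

D = 404, ⌊√D⌋ = 20
descent: ρ → (-10,2,10)  [lands on river]
river: ρ → (10,18,-2)
river: ρ → (-2,18,10)
river: ρ → (10,2,-10)
river: ρ → (-10,18,2)
river: ρ → (2,18,-10)
ρ-cycle length = 6 (tail of 1 descent step not counted)

6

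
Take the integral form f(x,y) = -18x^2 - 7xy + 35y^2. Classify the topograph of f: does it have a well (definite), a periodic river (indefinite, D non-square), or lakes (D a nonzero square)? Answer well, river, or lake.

D = b²−4ac = (-7)² − 4·(-18)·35 = 2569
D > 0 non-square ⇒ indefinite ⇒ periodic river

river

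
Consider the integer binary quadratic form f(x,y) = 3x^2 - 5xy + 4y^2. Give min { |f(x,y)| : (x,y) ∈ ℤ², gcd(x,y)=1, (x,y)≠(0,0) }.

translate: b→1 (≡-5 mod 6), so (3,-5,4)→(3,1,2)
flip: (3,1,2)→(2,-1,3)
reduced (well bottom): (2,-1,3) with a≤c, −a<b≤a
well minimum = a = 2

2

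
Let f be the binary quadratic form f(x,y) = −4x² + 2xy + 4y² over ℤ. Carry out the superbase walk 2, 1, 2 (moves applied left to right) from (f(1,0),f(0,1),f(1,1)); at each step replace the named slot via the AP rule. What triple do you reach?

start (-4,4,2) = (f(1,0),f(0,1),f(1,1))
replace slot 2: 2·((-4)+2) − 4 = -8 → (-4,-8,2)
replace slot 1: 2·((-8)+2) − (-4) = -8 → (-8,-8,2)
replace slot 2: 2·((-8)+2) − (-8) = -4 → (-8,-4,2)

-8,-4,2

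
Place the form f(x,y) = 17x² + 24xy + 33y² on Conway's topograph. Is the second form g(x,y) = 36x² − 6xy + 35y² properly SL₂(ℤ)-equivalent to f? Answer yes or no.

D₁ = -1668, D₂ = -5004
discriminants differ ⇒ not SL₂(ℤ)-equivalent

no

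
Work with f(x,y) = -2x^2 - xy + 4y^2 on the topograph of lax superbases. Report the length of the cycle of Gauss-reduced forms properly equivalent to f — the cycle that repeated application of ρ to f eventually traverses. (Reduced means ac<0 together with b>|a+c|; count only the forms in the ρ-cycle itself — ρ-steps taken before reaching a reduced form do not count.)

D = 33, ⌊√D⌋ = 5
descent: ρ → (4,1,-2)
descent: ρ → (-2,3,3)  [lands on river]
river: ρ → (3,3,-2)
river: ρ → (-2,5,1)
river: ρ → (1,5,-2)
ρ-cycle length = 4 (tail of 2 descent steps not counted)

4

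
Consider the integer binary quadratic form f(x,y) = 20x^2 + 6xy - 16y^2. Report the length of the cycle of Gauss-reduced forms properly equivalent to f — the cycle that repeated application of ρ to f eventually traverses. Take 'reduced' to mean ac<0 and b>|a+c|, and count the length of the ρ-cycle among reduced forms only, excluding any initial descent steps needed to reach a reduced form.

D = 1316, ⌊√D⌋ = 36
river: ρ → (-16,26,10)
river: ρ → (10,34,-4)
river: ρ → (-4,30,26)
river: ρ → (26,22,-8)
river: ρ → (-8,26,20)
river: ρ → (20,14,-14)
river: ρ → (-14,14,20)
river: ρ → (20,26,-8)
river: ρ → (-8,22,26)
river: ρ → (26,30,-4)
river: ρ → (-4,34,10)
river: ρ → (10,26,-16)
river: ρ → (-16,6,20)
river: ρ → (20,34,-2)
river: ρ → (-2,34,20)
river: ρ → (20,6,-16)
ρ-cycle length = 16 (tail of 0 descent steps not counted)

16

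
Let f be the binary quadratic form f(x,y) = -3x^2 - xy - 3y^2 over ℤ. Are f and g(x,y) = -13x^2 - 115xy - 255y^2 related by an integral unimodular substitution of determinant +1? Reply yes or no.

D₁ = -35, D₂ = -35
f is negative-definite; reduce −f:
−f: reduced (well bottom): (3,1,3) with a≤c, −a<b≤a
flip sign back: reduced form of f is (-3,-1,-3)
g is negative-definite; reduce −g:
−g: translate: b→11 (≡115 mod 26), so (13,115,255)→(13,11,3)
−g: flip: (13,11,3)→(3,-11,13)
−g: translate: b→1 (≡-11 mod 6), so (3,-11,13)→(3,1,3)
−g: reduced (well bottom): (3,1,3) with a≤c, −a<b≤a
flip sign back: reduced form of g is (-3,-1,-3)
reduced forms (-3, -1, -3) vs (-3, -1, -3) ⇒ equivalent

yes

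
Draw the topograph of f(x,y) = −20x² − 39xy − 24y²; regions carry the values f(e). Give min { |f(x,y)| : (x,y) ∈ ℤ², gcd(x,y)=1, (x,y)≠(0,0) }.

translate: b→-1 (≡39 mod 40), so (20,39,24)→(20,-1,5)
flip: (20,-1,5)→(5,1,20)
reduced (well bottom): (5,1,20) with a≤c, −a<b≤a
well minimum |f| = |-5| = 5 (negative-definite)

5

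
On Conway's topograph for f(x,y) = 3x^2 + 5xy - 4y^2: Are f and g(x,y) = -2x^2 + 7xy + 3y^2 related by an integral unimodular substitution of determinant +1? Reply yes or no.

D₁ = 73, D₂ = 73
river cycle of f (length 18): (-4, 3, 4), (4, 5, -3), (-3, 7, 2), (2, 5, -6), (-6, 7, 1), (1, 7, -6), (-6, 5, 2), (2, 7, -3), (-3, 5, 4), (4, 3, -4), … (8 more)
river cycle of g (length 18): (3, 5, -4), (-4, 3, 4), (4, 5, -3), (-3, 7, 2), (2, 5, -6), (-6, 7, 1), (1, 7, -6), (-6, 5, 2), (2, 7, -3), (-3, 5, 4), … (8 more)
cycles coincide ⇒ equivalent

yes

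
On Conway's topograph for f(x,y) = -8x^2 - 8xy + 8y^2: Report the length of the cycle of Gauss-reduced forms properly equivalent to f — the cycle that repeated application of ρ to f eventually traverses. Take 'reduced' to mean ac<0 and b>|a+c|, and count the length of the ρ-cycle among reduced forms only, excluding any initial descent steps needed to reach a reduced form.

D = 320, ⌊√D⌋ = 17
descent: ρ → (8,8,-8)  [lands on river]
river: ρ → (-8,8,8)
ρ-cycle length = 2 (tail of 1 descent step not counted)

2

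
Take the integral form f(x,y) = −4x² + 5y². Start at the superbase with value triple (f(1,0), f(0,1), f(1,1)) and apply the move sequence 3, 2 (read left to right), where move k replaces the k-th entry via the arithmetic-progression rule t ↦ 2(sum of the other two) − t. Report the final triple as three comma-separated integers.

start (-4,5,1) = (f(1,0),f(0,1),f(1,1))
replace slot 3: 2·((-4)+5) − 1 = 1 → (-4,5,1)
replace slot 2: 2·((-4)+1) − 5 = -11 → (-4,-11,1)

-4,-11,1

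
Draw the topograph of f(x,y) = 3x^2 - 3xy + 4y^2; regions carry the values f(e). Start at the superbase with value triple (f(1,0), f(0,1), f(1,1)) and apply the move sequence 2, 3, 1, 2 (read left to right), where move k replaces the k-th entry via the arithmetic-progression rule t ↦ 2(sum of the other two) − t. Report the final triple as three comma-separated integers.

start (3,4,4) = (f(1,0),f(0,1),f(1,1))
replace slot 2: 2·(3+4) − 4 = 10 → (3,10,4)
replace slot 3: 2·(3+10) − 4 = 22 → (3,10,22)
replace slot 1: 2·(10+22) − 3 = 61 → (61,10,22)
replace slot 2: 2·(61+22) − 10 = 156 → (61,156,22)

61,156,22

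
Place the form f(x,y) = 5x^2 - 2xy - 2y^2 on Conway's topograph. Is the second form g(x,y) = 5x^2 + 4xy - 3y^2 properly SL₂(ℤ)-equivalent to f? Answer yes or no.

D₁ = 44, D₂ = 76
discriminants differ ⇒ not SL₂(ℤ)-equivalent

no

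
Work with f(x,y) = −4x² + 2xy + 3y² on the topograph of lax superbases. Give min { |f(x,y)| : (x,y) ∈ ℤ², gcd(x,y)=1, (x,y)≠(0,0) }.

river: ρ → (3,4,-3)
river: ρ → (-3,2,4)
river: ρ → (4,6,-1)
river: ρ → (-1,6,4)
river: ρ → (4,2,-3)
river: ρ → (-3,4,3)
river: ρ → (3,2,-4)
river: ρ → (-4,6,1)
river: ρ → (1,6,-4)
river: ρ → (-4,2,3)
closes: descent 0, river 10
min |a| on river = 1

1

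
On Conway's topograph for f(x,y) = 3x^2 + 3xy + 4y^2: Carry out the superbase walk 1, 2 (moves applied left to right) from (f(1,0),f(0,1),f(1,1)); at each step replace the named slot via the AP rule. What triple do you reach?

start (3,4,10) = (f(1,0),f(0,1),f(1,1))
replace slot 1: 2·(4+10) − 3 = 25 → (25,4,10)
replace slot 2: 2·(25+10) − 4 = 66 → (25,66,10)

25,66,10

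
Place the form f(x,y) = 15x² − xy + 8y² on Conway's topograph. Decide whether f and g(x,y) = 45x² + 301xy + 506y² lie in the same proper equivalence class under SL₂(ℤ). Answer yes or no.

D₁ = -479, D₂ = -479
f: flip: (15,-1,8)→(8,1,15)
f: reduced (well bottom): (8,1,15) with a≤c, −a<b≤a
g: translate: b→31 (≡301 mod 90), so (45,301,506)→(45,31,8)
g: flip: (45,31,8)→(8,-31,45)
g: translate: b→1 (≡-31 mod 16), so (8,-31,45)→(8,1,15)
g: reduced (well bottom): (8,1,15) with a≤c, −a<b≤a
reduced forms (8, 1, 15) vs (8, 1, 15) ⇒ equivalent

yes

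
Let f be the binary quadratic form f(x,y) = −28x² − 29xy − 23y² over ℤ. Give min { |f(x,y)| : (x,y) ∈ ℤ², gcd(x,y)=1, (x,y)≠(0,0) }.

translate: b→-27 (≡29 mod 56), so (28,29,23)→(28,-27,22)
flip: (28,-27,22)→(22,27,28)
translate: b→-17 (≡27 mod 44), so (22,27,28)→(22,-17,23)
reduced (well bottom): (22,-17,23) with a≤c, −a<b≤a
well minimum |f| = |-22| = 22 (negative-definite)

22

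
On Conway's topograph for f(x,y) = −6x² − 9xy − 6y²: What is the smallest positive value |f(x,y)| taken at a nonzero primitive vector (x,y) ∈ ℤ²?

translate: b→-3 (≡9 mod 12), so (6,9,6)→(6,-3,3)
flip: (6,-3,3)→(3,3,6)
reduced (well bottom): (3,3,6) with a≤c, −a<b≤a
well minimum |f| = |-3| = 3 (negative-definite)

3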